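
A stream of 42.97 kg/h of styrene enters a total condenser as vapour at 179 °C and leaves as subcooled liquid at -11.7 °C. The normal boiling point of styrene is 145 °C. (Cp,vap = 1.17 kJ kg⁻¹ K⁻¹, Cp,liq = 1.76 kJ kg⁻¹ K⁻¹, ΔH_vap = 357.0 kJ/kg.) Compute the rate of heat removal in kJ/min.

Q_c = 482 kJ/min

vapour 179→145 °C: -39.78 kJ/kg
condensation at 145 °C: -357 kJ/kg
liquid 145→-11.7 °C: -275.79 kJ/kg
Δh = -39.78 + -357 + -275.79 = -672.57 kJ/kg
Q = ṁ·Δh = 42.97 kg/h × -672.57 kJ/kg = -28900 kJ/h
|Q| = 8.0279 kW = 481.67 kJ/min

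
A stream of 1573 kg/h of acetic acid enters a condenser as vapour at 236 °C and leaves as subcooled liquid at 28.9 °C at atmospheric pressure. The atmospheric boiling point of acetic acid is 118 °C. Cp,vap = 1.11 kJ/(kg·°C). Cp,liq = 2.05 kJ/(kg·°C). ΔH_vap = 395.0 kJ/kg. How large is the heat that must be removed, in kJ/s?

Q_c = 310 kJ/s

vapour 236→118 °C: -130.98 kJ/kg
condensation at 118 °C: -395 kJ/kg
liquid 118→28.9 °C: -182.65 kJ/kg
Δh = -130.98 + -395 + -182.65 = -708.63 kJ/kg
Q = ṁ·Δh = 1573 kg/h × -708.63 kJ/kg = -1.1147e+06 kJ/h
|Q| = 309.63 kW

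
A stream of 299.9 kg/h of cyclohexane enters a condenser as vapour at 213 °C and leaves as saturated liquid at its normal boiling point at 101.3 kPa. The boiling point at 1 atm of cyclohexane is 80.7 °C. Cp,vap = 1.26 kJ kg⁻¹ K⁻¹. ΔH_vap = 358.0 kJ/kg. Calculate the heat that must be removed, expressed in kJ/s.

Q_c = 43.7 kJ/s

vapour 213→80.7 °C: -166.7 kJ/kg
condensation at 80.7 °C: -358 kJ/kg
Δh = -166.7 + -358 = -524.7 kJ/kg
Q = ṁ·Δh = 299.9 kg/h × -524.7 kJ/kg = -157360 kJ/h
|Q| = 43.71 kW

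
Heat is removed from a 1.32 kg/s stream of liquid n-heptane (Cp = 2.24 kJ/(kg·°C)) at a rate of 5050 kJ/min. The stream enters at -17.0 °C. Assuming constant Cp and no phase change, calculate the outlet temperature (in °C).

Q = 5050 kJ/min = 84.167 kJ/s
ΔT = Q/(ṁ·Cp) = 84.167/(1.32×2.24) = 28.465 K
T_out = -17.0 − 28.465 = -45.465 °C

T_out = -45.5 °C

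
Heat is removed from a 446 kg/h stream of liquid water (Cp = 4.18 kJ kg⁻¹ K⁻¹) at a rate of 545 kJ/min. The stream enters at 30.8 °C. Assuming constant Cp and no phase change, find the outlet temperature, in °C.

Q = 545 kJ/min = 32700 kJ/h
ΔT = Q/(ṁ·Cp) = 32700/(446×4.18) = 17.54 K
T_out = 30.8 − 17.54 = 13.26 °C

T_out = 13.3 °C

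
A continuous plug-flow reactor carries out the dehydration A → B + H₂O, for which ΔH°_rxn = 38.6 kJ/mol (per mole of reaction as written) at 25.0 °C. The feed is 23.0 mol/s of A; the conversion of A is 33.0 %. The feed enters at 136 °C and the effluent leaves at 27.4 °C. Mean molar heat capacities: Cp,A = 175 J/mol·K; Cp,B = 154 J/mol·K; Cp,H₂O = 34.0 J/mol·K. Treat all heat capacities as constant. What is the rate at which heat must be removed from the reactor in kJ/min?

Q_out = 8630 kJ/min

Extent of reaction ξ = 0.330 × 23.0 = 7.59 mol/s
Reaction term: ξ·ΔH°_rxn = 7.59 × 38.6 = 292.97 kJ/s
Sensible, feed 136→25 °C: -446.77 kJ/s
Outlet flows (mol/s): A 15.41, B 7.59, H₂O 7.59
Sensible, products 25→27.4 °C: 9.8968 kJ/s
Q = ΔH = -143.9 kJ/s = -143.9 kW
Heat removed = 8634.3 kJ/min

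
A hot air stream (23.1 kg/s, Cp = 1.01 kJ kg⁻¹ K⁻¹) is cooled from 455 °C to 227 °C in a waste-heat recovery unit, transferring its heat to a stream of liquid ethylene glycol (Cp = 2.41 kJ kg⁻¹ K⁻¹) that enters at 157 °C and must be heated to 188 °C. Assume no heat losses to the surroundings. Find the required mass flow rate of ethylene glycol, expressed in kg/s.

ṁ_c = 71.2 kg/s

Heat released by hot stream: Q = 23.1 × 1.01 × (455 − 227) = 5319.5 kJ/s
Energy balance on cold side (adiabatic exchanger): Q = ṁ_c·Cp_c·(T_c,out − T_c,in)
ṁ_c = 5319.5 / [2.41 × (188 − 157)] = 71.202 kg/s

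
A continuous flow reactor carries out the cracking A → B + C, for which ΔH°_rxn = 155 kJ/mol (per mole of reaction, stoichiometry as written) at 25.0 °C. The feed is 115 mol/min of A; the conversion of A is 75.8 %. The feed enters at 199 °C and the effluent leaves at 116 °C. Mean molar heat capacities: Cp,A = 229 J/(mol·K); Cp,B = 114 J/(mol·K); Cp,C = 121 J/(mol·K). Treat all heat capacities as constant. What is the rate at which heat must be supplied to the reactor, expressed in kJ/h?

Q_in = 682000 kJ/h

Extent of reaction ξ = 0.758 × 115 = 87.17 mol/min
Reaction term: ξ·ΔH°_rxn = 87.17 × 155 = 13511 kJ/min
Sensible, feed 199→25 °C: -4582.3 kJ/min
Outlet flows (mol/min): A 27.83, B 87.17, C 87.17
Sensible, products 25→116 °C: 2444.1 kJ/min
Q = ΔH = 11373 kJ/min = 189.55 kW
Heat supplied = 682390 kJ/h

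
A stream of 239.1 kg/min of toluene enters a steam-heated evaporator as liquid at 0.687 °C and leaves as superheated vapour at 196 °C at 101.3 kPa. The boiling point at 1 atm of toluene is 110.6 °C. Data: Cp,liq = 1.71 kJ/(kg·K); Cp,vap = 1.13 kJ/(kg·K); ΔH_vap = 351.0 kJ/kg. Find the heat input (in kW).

liquid 0.687→110.6 °C: 187.95 kJ/kg
vaporisation at 110.6 °C: 351 kJ/kg
vapour 110.6→196 °C: 96.502 kJ/kg
Δh = 187.95 + 351 + 96.502 = 635.45 kJ/kg
Q = ṁ·Δh = 239.1 kg/min × 635.45 kJ/kg = 151940 kJ/min
|Q| = 2532.3 kW

Q = 2530 kW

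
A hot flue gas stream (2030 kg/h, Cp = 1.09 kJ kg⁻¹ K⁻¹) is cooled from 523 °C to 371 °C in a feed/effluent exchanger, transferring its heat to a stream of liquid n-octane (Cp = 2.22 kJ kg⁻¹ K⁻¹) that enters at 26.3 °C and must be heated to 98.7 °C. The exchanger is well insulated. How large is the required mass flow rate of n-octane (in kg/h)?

ṁ_c = 2090 kg/h

Heat released by hot stream: Q = 2030 × 1.09 × (523 − 371) = 336330 kJ/h
Energy balance on cold side (adiabatic exchanger): Q = ṁ_c·Cp_c·(T_c,out − T_c,in)
ṁ_c = 336330 / [2.22 × (98.7 − 26.3)] = 2092.5 kg/h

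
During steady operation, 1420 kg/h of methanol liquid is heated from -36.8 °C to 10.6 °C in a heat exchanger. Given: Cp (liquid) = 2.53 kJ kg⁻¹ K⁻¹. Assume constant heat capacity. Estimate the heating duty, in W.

Q = 47300 W

Q = ṁ·Cp·ΔT = 1420 × 2.53 × (10.6 − -36.8) = 170290 kJ/h
Converting: 170290 / 3600 s = 47.303 kW
Heating duty = 47303 W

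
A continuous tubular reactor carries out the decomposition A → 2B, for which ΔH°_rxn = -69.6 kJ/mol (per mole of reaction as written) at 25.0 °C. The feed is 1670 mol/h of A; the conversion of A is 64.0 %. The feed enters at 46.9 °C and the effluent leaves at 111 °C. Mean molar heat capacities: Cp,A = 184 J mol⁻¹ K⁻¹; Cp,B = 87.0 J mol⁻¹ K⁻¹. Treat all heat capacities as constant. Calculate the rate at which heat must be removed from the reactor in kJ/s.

Extent of reaction ξ = 0.640 × 1670 = 1068.8 mol/h
Reaction term: ξ·ΔH°_rxn = 1068.8 × -69.6 = -74388 kJ/h
Sensible, feed 46.9→25 °C: -6729.4 kJ/h
Outlet flows (mol/h): A 601.2, B 2137.6
Sensible, products 25→111 °C: 25507 kJ/h
Q = ΔH = -55611 kJ/h = -15.447 kW
Heat removed = 15.447 kJ/s

Q_out = 15.4 kJ/s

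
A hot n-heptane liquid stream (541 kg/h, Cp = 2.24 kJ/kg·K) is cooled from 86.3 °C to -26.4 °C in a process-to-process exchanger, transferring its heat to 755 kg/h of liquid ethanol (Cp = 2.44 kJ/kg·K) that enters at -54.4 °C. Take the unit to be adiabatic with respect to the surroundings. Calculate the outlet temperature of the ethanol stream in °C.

T_c,out = 19.7 °C

Heat released by hot stream: Q = 541 × 2.24 × (86.3 − -26.4) = 136570 kJ/h
Energy balance on cold side (adiabatic exchanger): Q = ṁ_c·Cp_c·(T_c,out − T_c,in)
T_c,out = -54.4 + 136570/(755 × 2.44) = 19.737 °C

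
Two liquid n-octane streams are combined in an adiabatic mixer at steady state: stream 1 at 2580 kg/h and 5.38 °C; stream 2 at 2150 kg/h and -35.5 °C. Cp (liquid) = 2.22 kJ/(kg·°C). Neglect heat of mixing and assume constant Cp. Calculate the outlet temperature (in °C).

No heat crosses the boundary, so H_out = H_in.
T_out = Σ ṁᵢCp,ᵢTᵢ / Σ ṁᵢCp,ᵢ
      = -138630 / 10501 = -13.202 °C

T_out = -13.2 °C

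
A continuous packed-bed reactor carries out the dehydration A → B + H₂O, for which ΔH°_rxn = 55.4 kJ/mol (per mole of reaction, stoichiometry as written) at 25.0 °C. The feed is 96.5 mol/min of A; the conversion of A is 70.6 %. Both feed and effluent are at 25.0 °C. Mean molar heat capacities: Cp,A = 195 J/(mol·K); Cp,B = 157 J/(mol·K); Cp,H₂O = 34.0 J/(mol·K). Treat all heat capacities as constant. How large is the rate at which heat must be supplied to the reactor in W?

Q_in = 62900 W

Extent of reaction ξ = 0.706 × 96.5 = 68.129 mol/min
Reaction term: ξ·ΔH°_rxn = 68.129 × 55.4 = 3774.3 kJ/min
Q = ΔH = 3774.3 kJ/min = 62.906 kW
Heat supplied = 62906 W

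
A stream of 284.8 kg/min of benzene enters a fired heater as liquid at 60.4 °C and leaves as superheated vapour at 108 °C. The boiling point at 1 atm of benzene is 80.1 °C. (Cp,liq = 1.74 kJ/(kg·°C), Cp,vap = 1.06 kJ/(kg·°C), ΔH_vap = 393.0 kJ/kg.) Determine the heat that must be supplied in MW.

Q = 2.17 MW

liquid 60.4→80.1 °C: 34.278 kJ/kg
vaporisation at 80.1 °C: 393 kJ/kg
vapour 80.1→108 °C: 29.574 kJ/kg
Δh = 34.278 + 393 + 29.574 = 456.85 kJ/kg
Q = ṁ·Δh = 284.8 kg/min × 456.85 kJ/kg = 130110 kJ/min
|Q| = 2168.5 kW = 2.1685 MW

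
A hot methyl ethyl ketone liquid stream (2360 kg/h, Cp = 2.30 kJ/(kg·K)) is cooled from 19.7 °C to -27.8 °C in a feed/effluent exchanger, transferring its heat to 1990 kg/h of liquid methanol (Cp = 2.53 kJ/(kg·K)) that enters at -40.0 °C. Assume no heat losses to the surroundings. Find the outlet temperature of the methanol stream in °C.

Heat released by hot stream: Q = 2360 × 2.30 × (19.7 − -27.8) = 257830 kJ/h
Energy balance on cold side (adiabatic exchanger): Q = ṁ_c·Cp_c·(T_c,out − T_c,in)
T_c,out = -40.0 + 257830/(1990 × 2.53) = 11.211 °C

T_c,out = 11.2 °C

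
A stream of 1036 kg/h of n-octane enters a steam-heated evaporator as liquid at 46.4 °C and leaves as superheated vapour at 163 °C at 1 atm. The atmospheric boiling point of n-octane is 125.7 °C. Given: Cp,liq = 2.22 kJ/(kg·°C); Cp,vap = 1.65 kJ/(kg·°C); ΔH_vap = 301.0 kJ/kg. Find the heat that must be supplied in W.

Q = 155000 W

liquid 46.4→125.7 °C: 176.05 kJ/kg
vaporisation at 125.7 °C: 301 kJ/kg
vapour 125.7→163 °C: 61.545 kJ/kg
Δh = 176.05 + 301 + 61.545 = 538.59 kJ/kg
Q = ṁ·Δh = 1036 kg/h × 538.59 kJ/kg = 557980 kJ/h
|Q| = 154.99 kW = 154990 W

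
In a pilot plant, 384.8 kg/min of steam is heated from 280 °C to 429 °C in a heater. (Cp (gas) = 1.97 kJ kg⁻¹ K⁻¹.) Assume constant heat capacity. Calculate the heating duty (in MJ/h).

Q = 6780 MJ/h

Q = ṁ·Cp·ΔT = 384.8 × 1.97 × (429 − 280) = 112950 kJ/min
Converting: 112950 / 60 s = 1882.5 kW
Heating duty = 6777 MJ/h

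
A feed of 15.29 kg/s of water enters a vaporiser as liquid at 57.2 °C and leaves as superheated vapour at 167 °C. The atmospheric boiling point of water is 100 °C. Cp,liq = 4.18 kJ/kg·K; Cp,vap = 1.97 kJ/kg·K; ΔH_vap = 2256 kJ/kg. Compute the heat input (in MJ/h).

liquid 57.2→100 °C: 178.9 kJ/kg
vaporisation at 100 °C: 2256 kJ/kg
vapour 100→167 °C: 131.99 kJ/kg
Δh = 178.9 + 2256 + 131.99 = 2566.9 kJ/kg
Q = ṁ·Δh = 15.29 kg/s × 2566.9 kJ/kg = 39248 kJ/s
|Q| = 39248 kW = 141290 MJ/h

Q = 141000 MJ/h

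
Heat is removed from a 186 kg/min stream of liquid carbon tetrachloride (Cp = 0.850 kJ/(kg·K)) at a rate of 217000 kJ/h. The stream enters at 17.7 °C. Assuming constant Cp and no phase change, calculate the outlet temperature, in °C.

T_out = -5.18 °C

Q = 217000 kJ/h = 3616.7 kJ/min
ΔT = Q/(ṁ·Cp) = 3616.7/(186×0.850) = 22.876 K
T_out = 17.7 − 22.876 = -5.1758 °C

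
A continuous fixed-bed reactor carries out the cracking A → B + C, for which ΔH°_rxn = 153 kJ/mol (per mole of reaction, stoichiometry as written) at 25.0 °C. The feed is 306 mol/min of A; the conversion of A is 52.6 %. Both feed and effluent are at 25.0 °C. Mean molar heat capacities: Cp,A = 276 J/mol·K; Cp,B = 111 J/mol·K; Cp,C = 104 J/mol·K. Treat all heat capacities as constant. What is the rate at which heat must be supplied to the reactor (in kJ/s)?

Extent of reaction ξ = 0.526 × 306 = 160.96 mol/min
Reaction term: ξ·ΔH°_rxn = 160.96 × 153 = 24626 kJ/min
Q = ΔH = 24626 kJ/min = 410.44 kW
Heat supplied = 410.44 kJ/s

Q_in = 410 kJ/s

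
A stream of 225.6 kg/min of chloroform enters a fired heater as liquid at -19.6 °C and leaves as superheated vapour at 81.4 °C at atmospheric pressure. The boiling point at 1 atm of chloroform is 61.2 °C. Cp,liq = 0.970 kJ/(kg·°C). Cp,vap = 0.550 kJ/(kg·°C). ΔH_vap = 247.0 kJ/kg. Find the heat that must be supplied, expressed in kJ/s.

Q = 1270 kJ/s

liquid -19.6→61.2 °C: 78.376 kJ/kg
vaporisation at 61.2 °C: 247 kJ/kg
vapour 61.2→81.4 °C: 11.11 kJ/kg
Δh = 78.376 + 247 + 11.11 = 336.49 kJ/kg
Q = ṁ·Δh = 225.6 kg/min × 336.49 kJ/kg = 75911 kJ/min
|Q| = 1265.2 kW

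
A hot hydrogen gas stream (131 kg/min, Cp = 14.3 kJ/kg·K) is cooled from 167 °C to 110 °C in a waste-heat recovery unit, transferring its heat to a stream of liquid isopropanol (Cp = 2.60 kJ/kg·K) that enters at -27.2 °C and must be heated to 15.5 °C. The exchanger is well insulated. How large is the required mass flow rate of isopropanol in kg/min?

ṁ_c = 962 kg/min

Heat released by hot stream: Q = 131 × 14.3 × (167 − 110) = 106780 kJ/min
Energy balance on cold side (adiabatic exchanger): Q = ṁ_c·Cp_c·(T_c,out − T_c,in)
ṁ_c = 106780 / [2.60 × (15.5 − -27.2)] = 961.79 kg/min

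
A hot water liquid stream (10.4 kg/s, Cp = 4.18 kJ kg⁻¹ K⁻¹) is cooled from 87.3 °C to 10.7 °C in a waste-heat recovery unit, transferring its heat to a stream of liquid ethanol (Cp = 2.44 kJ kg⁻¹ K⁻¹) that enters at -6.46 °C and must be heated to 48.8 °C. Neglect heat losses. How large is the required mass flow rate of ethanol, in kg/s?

ṁ_c = 24.7 kg/s

Heat released by hot stream: Q = 10.4 × 4.18 × (87.3 − 10.7) = 3330 kJ/s
Energy balance on cold side (adiabatic exchanger): Q = ṁ_c·Cp_c·(T_c,out − T_c,in)
ṁ_c = 3330 / [2.44 × (48.8 − -6.46)] = 24.697 kg/s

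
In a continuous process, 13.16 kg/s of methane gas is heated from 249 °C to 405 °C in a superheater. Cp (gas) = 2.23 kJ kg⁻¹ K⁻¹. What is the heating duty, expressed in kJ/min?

Q = ṁ·Cp·ΔT = 13.16 × 2.23 × (405 − 249) = 4578.1 kJ/s
Heating duty = 274690 kJ/min

Q = 275000 kJ/min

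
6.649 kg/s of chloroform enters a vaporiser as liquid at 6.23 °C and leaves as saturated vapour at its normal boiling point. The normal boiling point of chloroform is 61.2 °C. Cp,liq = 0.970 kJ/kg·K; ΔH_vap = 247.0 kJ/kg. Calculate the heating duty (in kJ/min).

liquid 6.23→61.2 °C: 53.321 kJ/kg
vaporisation at 61.2 °C: 247 kJ/kg
Δh = 53.321 + 247 = 300.32 kJ/kg
Q = ṁ·Δh = 6.649 kg/s × 300.32 kJ/kg = 1996.8 kJ/s
|Q| = 1996.8 kW = 119810 kJ/min

Q = 120000 kJ/min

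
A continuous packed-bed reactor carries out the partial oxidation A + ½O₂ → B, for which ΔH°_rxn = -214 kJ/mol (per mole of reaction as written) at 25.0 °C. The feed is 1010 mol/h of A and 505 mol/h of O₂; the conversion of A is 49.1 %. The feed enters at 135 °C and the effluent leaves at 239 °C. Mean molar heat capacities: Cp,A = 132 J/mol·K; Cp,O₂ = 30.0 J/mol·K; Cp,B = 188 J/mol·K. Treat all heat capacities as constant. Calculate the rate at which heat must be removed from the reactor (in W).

Q_out = 24000 W

Extent of reaction ξ = 0.491 × 1010 = 495.91 mol/h
Reaction term: ξ·ΔH°_rxn = 495.91 × -214 = -106120 kJ/h
Sensible, feed 135→25 °C: -16332 kJ/h
Outlet flows (mol/h): A 514.09, O₂ 257.05, B 495.91
Sensible, products 25→239 °C: 36124 kJ/h
Q = ΔH = -86333 kJ/h = -23.981 kW
Heat removed = 23981 W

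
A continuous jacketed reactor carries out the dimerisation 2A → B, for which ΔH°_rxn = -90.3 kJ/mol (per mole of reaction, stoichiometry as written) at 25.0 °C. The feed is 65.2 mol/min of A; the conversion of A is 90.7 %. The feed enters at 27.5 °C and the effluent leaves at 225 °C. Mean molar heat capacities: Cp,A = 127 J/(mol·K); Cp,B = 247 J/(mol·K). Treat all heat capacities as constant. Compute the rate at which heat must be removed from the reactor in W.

Q_out = 17900 W

Extent of reaction ξ = 0.907 × 65.2 / 2 = 29.568 mol/min
Reaction term: ξ·ΔH°_rxn = 29.568 × -90.3 = -2670 kJ/min
Sensible, feed 27.5→25 °C: -20.701 kJ/min
Outlet flows (mol/min): A 6.0636, B 29.568
Sensible, products 25→225 °C: 1614.7 kJ/min
Q = ΔH = -1076 kJ/min = -17.934 kW
Heat removed = 17934 W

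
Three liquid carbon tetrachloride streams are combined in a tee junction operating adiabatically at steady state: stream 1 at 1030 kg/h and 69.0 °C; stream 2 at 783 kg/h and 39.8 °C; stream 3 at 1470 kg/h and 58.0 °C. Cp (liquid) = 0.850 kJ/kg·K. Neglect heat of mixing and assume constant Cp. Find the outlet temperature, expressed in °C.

Adiabatic, steady state ⇒ Σ ṁᵢCp,ᵢ(T_out − Tᵢ) = 0
Σ ṁᵢCp,ᵢTᵢ = 1030×0.850×69.0 + 783×0.850×39.8 + 1470×0.850×58.0 = 159370
Σ ṁᵢCp,ᵢ = 1030×0.850 + 783×0.850 + 1470×0.850 = 2790.6
T_out = 159370 / 2790.6 = 57.11 °C

T_out = 57.1 °C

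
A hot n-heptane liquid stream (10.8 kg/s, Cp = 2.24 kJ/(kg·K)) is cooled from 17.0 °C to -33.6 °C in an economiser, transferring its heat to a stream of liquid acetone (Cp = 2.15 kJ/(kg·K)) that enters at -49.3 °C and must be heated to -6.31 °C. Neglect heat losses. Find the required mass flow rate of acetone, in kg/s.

ṁ_c = 13.2 kg/s

Heat released by hot stream: Q = 10.8 × 2.24 × (17.0 − -33.6) = 1224.1 kJ/s
Energy balance on cold side (adiabatic exchanger): Q = ṁ_c·Cp_c·(T_c,out − T_c,in)
ṁ_c = 1224.1 / [2.15 × (-6.31 − -49.3)] = 13.244 kg/s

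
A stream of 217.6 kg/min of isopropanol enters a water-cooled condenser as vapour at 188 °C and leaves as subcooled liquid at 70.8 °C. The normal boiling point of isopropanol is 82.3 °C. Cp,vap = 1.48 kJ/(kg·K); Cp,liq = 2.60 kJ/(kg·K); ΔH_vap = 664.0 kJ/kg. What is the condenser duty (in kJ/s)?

Q_c = 3080 kJ/s

vapour 188→82.3 °C: -156.44 kJ/kg
condensation at 82.3 °C: -664 kJ/kg
liquid 82.3→70.8 °C: -29.9 kJ/kg
Δh = -156.44 + -664 + -29.9 = -850.34 kJ/kg
Q = ṁ·Δh = 217.6 kg/min × -850.34 kJ/kg = -185030 kJ/min
|Q| = 3083.9 kW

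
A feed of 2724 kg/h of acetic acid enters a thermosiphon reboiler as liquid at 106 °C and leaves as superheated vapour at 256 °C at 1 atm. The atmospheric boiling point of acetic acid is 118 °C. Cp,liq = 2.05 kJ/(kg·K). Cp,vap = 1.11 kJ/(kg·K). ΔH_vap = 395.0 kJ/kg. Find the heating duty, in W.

Q = 433000 W

liquid 106→118 °C: 24.6 kJ/kg
vaporisation at 118 °C: 395 kJ/kg
vapour 118→256 °C: 153.18 kJ/kg
Δh = 24.6 + 395 + 153.18 = 572.78 kJ/kg
Q = ṁ·Δh = 2724 kg/h × 572.78 kJ/kg = 1.5603e+06 kJ/h
|Q| = 433.4 kW = 433400 W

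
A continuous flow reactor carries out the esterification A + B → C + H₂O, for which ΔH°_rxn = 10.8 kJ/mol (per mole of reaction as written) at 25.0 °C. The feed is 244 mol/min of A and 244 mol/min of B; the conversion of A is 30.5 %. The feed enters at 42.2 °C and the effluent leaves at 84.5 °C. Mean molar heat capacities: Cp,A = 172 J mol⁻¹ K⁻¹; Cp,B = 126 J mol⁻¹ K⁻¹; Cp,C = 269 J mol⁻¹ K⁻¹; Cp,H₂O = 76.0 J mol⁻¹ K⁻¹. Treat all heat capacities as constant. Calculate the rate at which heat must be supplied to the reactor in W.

Q_in = 68100 W

Extent of reaction ξ = 0.305 × 244 = 74.42 mol/min
Reaction term: ξ·ΔH°_rxn = 74.42 × 10.8 = 803.74 kJ/min
Sensible, feed 42.2→25 °C: -1250.6 kJ/min
Outlet flows (mol/min): A 169.58, B 169.58, C 74.42, H₂O 74.42
Sensible, products 25→84.5 °C: 4534.5 kJ/min
Q = ΔH = 4087.6 kJ/min = 68.126 kW
Heat supplied = 68126 W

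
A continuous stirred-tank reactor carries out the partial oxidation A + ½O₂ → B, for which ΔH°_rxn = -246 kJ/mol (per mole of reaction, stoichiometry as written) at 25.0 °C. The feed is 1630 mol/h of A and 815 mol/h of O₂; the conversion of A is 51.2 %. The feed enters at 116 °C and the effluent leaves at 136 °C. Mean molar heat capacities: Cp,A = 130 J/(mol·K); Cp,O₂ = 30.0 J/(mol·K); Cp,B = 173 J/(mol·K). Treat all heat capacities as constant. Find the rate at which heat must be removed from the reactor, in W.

Q_out = 55000 W

Extent of reaction ξ = 0.512 × 1630 = 834.56 mol/h
Reaction term: ξ·ΔH°_rxn = 834.56 × -246 = -205300 kJ/h
Sensible, feed 116→25 °C: -21508 kJ/h
Outlet flows (mol/h): A 795.44, O₂ 397.72, B 834.56
Sensible, products 25→136 °C: 28829 kJ/h
Q = ΔH = -197980 kJ/h = -54.995 kW
Heat removed = 54995 W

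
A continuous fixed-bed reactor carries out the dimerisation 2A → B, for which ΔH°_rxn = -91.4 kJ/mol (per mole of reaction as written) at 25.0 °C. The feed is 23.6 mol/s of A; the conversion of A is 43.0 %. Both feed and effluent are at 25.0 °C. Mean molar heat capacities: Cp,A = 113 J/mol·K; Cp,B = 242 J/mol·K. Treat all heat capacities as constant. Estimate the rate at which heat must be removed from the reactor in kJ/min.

Q_out = 27800 kJ/min

Extent of reaction ξ = 0.430 × 23.6 / 2 = 5.074 mol/s
Reaction term: ξ·ΔH°_rxn = 5.074 × -91.4 = -463.76 kJ/s
Q = ΔH = -463.76 kJ/s = -463.76 kW
Heat removed = 27826 kJ/min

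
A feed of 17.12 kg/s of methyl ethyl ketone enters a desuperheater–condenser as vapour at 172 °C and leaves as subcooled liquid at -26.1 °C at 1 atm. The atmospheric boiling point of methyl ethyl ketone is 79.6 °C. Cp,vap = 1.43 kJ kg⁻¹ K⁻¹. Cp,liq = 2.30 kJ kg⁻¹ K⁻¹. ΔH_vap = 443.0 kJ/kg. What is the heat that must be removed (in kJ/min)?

vapour 172→79.6 °C: -132.13 kJ/kg
condensation at 79.6 °C: -443 kJ/kg
liquid 79.6→-26.1 °C: -243.11 kJ/kg
Δh = -132.13 + -443 + -243.11 = -818.24 kJ/kg
Q = ṁ·Δh = 17.12 kg/s × -818.24 kJ/kg = -14008 kJ/s
|Q| = 14008 kW = 840500 kJ/min

Q_c = 840000 kJ/min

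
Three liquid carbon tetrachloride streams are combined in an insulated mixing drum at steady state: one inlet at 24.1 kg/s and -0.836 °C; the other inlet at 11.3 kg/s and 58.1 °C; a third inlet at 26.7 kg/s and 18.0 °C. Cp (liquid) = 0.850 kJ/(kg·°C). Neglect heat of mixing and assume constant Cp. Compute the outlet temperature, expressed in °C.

Energy balance with Q = 0: Σ ṁᵢCp,ᵢ(T_out − Tᵢ) = 0
T_out = Σ ṁᵢCp,ᵢTᵢ / Σ ṁᵢCp,ᵢ
      = 949.44 / 52.785 = 17.987 °C

T_out = 18.0 °C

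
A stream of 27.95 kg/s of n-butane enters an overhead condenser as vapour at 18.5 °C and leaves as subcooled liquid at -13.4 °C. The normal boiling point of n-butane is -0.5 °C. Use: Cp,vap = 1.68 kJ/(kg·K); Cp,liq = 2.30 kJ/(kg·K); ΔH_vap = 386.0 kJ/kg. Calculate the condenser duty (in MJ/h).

vapour 18.5→-0.5 °C: -31.92 kJ/kg
condensation at -0.5 °C: -386 kJ/kg
liquid -0.5→-13.4 °C: -29.67 kJ/kg
Δh = -31.92 + -386 + -29.67 = -447.59 kJ/kg
Q = ṁ·Δh = 27.95 kg/s × -447.59 kJ/kg = -12510 kJ/s
|Q| = 12510 kW = 45037 MJ/h

Q_c = 45000 MJ/h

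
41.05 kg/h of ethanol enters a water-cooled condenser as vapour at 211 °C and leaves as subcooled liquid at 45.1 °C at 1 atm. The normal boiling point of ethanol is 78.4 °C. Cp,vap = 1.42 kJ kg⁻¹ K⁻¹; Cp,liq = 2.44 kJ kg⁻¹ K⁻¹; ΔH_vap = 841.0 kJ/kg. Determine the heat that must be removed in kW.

Q_c = 12.7 kW

vapour 211→78.4 °C: -188.29 kJ/kg
condensation at 78.4 °C: -841 kJ/kg
liquid 78.4→45.1 °C: -81.252 kJ/kg
Δh = -188.29 + -841 + -81.252 = -1110.5 kJ/kg
Q = ṁ·Δh = 41.05 kg/h × -1110.5 kJ/kg = -45588 kJ/h
|Q| = 12.663 kW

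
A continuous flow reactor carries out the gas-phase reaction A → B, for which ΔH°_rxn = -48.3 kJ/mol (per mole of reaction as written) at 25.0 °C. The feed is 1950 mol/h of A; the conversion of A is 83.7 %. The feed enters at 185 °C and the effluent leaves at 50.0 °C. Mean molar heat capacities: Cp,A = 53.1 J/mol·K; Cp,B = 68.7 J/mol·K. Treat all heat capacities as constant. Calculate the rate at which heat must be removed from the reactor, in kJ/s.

Extent of reaction ξ = 0.837 × 1950 = 1632.1 mol/h
Reaction term: ξ·ΔH°_rxn = 1632.1 × -48.3 = -78833 kJ/h
Sensible, feed 185→25 °C: -16567 kJ/h
Outlet flows (mol/h): A 317.85, B 1632.1
Sensible, products 25→50.0 °C: 3225.2 kJ/h
Q = ΔH = -92175 kJ/h = -25.604 kW
Heat removed = 25.604 kJ/s

Q_out = 25.6 kJ/s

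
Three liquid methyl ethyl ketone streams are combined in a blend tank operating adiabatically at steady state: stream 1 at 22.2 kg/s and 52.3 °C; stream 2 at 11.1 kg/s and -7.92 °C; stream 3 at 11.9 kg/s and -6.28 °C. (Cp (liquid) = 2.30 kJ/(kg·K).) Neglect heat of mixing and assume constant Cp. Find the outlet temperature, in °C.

No heat crosses the boundary, so H_out = H_in.
Σ ṁᵢCp,ᵢTᵢ = 22.2×2.30×52.3 + 11.1×2.30×-7.92 + 11.9×2.30×-6.28 = 2296.4
Σ ṁᵢCp,ᵢ = 22.2×2.30 + 11.1×2.30 + 11.9×2.30 = 103.96
T_out = 2296.4 / 103.96 = 22.089 °C

T_out = 22.1 °C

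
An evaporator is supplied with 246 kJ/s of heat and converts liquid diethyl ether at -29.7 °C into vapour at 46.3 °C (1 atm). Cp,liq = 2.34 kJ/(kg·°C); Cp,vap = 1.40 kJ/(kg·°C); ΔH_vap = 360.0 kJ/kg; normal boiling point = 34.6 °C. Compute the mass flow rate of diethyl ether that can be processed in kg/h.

ṁ = 1680 kg/h

Δh = 2.34×(34.6−-29.7) + 360.0 + 1.40×(46.3−34.6) = 526.84 kJ/kg
Q = 246 kJ/s = 246 kJ/s = 885600 kJ/h
ṁ = Q/Δh = 885600 / 526.84 = 1681 kg/h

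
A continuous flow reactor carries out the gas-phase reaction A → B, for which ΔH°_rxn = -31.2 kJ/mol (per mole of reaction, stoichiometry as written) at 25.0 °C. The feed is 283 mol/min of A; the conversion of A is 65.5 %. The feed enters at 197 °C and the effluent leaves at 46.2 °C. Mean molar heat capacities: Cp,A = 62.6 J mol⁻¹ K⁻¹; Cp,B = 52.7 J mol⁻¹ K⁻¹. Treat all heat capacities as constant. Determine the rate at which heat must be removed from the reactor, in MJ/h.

Extent of reaction ξ = 0.655 × 283 = 185.37 mol/min
Reaction term: ξ·ΔH°_rxn = 185.37 × -31.2 = -5783.4 kJ/min
Sensible, feed 197→25 °C: -3047.1 kJ/min
Outlet flows (mol/min): A 97.635, B 185.37
Sensible, products 25→46.2 °C: 336.67 kJ/min
Q = ΔH = -8493.8 kJ/min = -141.56 kW
Heat removed = 509.63 MJ/h

Q_out = 510 MJ/h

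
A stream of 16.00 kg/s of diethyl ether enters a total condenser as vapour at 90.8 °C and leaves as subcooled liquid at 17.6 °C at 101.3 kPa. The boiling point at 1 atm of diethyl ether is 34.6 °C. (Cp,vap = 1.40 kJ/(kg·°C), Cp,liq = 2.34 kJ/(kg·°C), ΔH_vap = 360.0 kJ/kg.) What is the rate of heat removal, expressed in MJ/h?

Q_c = 27600 MJ/h

vapour 90.8→34.6 °C: -78.68 kJ/kg
condensation at 34.6 °C: -360 kJ/kg
liquid 34.6→17.6 °C: -39.78 kJ/kg
Δh = -78.68 + -360 + -39.78 = -478.46 kJ/kg
Q = ṁ·Δh = 16.00 kg/s × -478.46 kJ/kg = -7655.4 kJ/s
|Q| = 7655.4 kW = 27559 MJ/h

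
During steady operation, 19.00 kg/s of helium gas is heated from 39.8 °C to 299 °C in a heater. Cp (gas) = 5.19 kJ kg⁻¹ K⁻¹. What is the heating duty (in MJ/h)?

Q = 92000 MJ/h

Q = ṁ·Cp·ΔT = 19.00 × 5.19 × (299 − 39.8) = 25560 kJ/s
Heating duty = 92015 MJ/h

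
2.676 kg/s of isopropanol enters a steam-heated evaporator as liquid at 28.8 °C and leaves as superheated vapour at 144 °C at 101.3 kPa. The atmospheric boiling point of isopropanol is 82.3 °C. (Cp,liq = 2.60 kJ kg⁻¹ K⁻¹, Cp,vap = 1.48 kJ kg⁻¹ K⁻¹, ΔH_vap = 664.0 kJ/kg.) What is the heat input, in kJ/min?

Q = 144000 kJ/min

liquid 28.8→82.3 °C: 139.1 kJ/kg
vaporisation at 82.3 °C: 664 kJ/kg
vapour 82.3→144 °C: 91.316 kJ/kg
Δh = 139.1 + 664 + 91.316 = 894.42 kJ/kg
Q = ṁ·Δh = 2.676 kg/s × 894.42 kJ/kg = 2393.5 kJ/s
|Q| = 2393.5 kW = 143610 kJ/min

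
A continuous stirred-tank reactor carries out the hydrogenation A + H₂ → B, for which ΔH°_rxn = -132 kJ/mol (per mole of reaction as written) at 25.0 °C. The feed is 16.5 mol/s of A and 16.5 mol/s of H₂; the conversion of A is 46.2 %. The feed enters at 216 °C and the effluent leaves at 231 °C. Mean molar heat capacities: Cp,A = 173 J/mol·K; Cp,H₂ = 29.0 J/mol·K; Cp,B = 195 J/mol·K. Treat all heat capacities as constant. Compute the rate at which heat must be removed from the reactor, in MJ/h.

Extent of reaction ξ = 0.462 × 16.5 = 7.623 mol/s
Reaction term: ξ·ΔH°_rxn = 7.623 × -132 = -1006.2 kJ/s
Sensible, feed 216→25 °C: -636.6 kJ/s
Outlet flows (mol/s): A 8.877, H₂ 8.877, B 7.623
Sensible, products 25→231 °C: 675.61 kJ/s
Q = ΔH = -967.23 kJ/s = -967.23 kW
Heat removed = 3482 MJ/h

Q_out = 3480 MJ/h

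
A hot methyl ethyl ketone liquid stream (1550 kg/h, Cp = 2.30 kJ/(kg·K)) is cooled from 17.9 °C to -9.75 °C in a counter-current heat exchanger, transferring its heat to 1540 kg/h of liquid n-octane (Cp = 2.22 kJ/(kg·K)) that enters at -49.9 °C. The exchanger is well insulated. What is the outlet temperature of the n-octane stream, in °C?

Heat released by hot stream: Q = 1550 × 2.30 × (17.9 − -9.75) = 98572 kJ/h
Energy balance on cold side (adiabatic exchanger): Q = ṁ_c·Cp_c·(T_c,out − T_c,in)
T_c,out = -49.9 + 98572/(1540 × 2.22) = -21.068 °C

T_c,out = -21.1 °C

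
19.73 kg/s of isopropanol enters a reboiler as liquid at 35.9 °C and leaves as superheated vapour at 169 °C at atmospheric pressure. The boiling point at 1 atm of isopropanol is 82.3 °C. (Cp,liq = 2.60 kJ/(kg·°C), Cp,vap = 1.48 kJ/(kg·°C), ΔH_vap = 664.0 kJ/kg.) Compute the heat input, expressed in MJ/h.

Q = 64800 MJ/h

liquid 35.9→82.3 °C: 120.64 kJ/kg
vaporisation at 82.3 °C: 664 kJ/kg
vapour 82.3→169 °C: 128.32 kJ/kg
Δh = 120.64 + 664 + 128.32 = 912.96 kJ/kg
Q = ṁ·Δh = 19.73 kg/s × 912.96 kJ/kg = 18013 kJ/s
|Q| = 18013 kW = 64845 MJ/h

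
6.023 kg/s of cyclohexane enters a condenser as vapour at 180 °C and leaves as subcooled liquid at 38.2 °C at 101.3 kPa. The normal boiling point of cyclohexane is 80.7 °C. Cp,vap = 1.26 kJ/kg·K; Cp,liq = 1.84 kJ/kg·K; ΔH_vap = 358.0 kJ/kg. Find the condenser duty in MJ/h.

vapour 180→80.7 °C: -125.12 kJ/kg
condensation at 80.7 °C: -358 kJ/kg
liquid 80.7→38.2 °C: -78.2 kJ/kg
Δh = -125.12 + -358 + -78.2 = -561.32 kJ/kg
Q = ṁ·Δh = 6.023 kg/s × -561.32 kJ/kg = -3380.8 kJ/s
|Q| = 3380.8 kW = 12171 MJ/h

Q_c = 12200 MJ/h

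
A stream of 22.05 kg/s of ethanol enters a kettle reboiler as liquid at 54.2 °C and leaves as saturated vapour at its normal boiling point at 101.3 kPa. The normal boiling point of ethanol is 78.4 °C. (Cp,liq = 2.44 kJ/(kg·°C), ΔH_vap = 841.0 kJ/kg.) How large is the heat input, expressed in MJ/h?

liquid 54.2→78.4 °C: 59.048 kJ/kg
vaporisation at 78.4 °C: 841 kJ/kg
Δh = 59.048 + 841 = 900.05 kJ/kg
Q = ṁ·Δh = 22.05 kg/s × 900.05 kJ/kg = 19846 kJ/s
|Q| = 19846 kW = 71446 MJ/h

Q = 71400 MJ/h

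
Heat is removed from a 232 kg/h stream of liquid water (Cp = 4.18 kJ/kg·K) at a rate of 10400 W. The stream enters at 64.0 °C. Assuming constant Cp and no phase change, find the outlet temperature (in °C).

T_out = 25.4 °C

Q = 10400 W = 37440 kJ/h
ΔT = Q/(ṁ·Cp) = 37440/(232×4.18) = 38.607 K
T_out = 64.0 − 38.607 = 25.393 °C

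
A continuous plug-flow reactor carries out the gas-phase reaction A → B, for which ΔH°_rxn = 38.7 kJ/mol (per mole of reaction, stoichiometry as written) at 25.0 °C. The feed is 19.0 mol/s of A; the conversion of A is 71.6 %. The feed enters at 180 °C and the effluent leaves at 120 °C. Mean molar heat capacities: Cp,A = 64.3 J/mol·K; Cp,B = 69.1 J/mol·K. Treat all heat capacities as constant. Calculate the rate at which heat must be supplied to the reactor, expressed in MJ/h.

Q_in = 1650 MJ/h

Extent of reaction ξ = 0.716 × 19.0 = 13.604 mol/s
Reaction term: ξ·ΔH°_rxn = 13.604 × 38.7 = 526.47 kJ/s
Sensible, feed 180→25 °C: -189.36 kJ/s
Outlet flows (mol/s): A 5.396, B 13.604
Sensible, products 25→120 °C: 122.26 kJ/s
Q = ΔH = 459.38 kJ/s = 459.38 kW
Heat supplied = 1653.8 MJ/h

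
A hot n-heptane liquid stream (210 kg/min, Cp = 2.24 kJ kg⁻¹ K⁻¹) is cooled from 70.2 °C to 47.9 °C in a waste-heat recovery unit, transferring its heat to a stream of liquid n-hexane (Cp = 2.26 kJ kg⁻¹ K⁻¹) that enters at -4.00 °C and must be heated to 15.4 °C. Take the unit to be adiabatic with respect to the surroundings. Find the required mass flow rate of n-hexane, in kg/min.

ṁ_c = 239 kg/min

Heat released by hot stream: Q = 210 × 2.24 × (70.2 − 47.9) = 10490 kJ/min
Energy balance on cold side (adiabatic exchanger): Q = ṁ_c·Cp_c·(T_c,out − T_c,in)
ṁ_c = 10490 / [2.26 × (15.4 − -4.00)] = 239.26 kg/min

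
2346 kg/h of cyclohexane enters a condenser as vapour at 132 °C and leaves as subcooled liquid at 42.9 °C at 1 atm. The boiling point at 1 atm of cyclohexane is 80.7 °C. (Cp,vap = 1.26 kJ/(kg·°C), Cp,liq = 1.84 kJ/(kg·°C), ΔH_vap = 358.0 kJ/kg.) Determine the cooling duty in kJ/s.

Q_c = 321 kJ/s

vapour 132→80.7 °C: -64.638 kJ/kg
condensation at 80.7 °C: -358 kJ/kg
liquid 80.7→42.9 °C: -69.552 kJ/kg
Δh = -64.638 + -358 + -69.552 = -492.19 kJ/kg
Q = ṁ·Δh = 2346 kg/h × -492.19 kJ/kg = -1.1547e+06 kJ/h
|Q| = 320.74 kW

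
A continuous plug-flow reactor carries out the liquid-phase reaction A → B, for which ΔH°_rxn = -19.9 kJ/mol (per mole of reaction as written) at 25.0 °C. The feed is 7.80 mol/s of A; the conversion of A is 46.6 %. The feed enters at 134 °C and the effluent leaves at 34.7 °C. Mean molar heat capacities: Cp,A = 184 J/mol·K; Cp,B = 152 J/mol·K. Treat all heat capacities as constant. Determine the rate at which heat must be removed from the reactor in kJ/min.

Extent of reaction ξ = 0.466 × 7.80 = 3.6348 mol/s
Reaction term: ξ·ΔH°_rxn = 3.6348 × -19.9 = -72.333 kJ/s
Sensible, feed 134→25 °C: -156.44 kJ/s
Outlet flows (mol/s): A 4.1652, B 3.6348
Sensible, products 25→34.7 °C: 12.793 kJ/s
Q = ΔH = -215.98 kJ/s = -215.98 kW
Heat removed = 12959 kJ/min

Q_out = 13000 kJ/min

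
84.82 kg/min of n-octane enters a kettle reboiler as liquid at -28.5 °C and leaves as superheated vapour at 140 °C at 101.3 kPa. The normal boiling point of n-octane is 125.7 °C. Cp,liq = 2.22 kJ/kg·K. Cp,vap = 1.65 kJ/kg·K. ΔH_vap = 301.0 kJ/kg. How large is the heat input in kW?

Q = 943 kW

liquid -28.5→125.7 °C: 342.32 kJ/kg
vaporisation at 125.7 °C: 301 kJ/kg
vapour 125.7→140 °C: 23.595 kJ/kg
Δh = 342.32 + 301 + 23.595 = 666.92 kJ/kg
Q = ṁ·Δh = 84.82 kg/min × 666.92 kJ/kg = 56568 kJ/min
|Q| = 942.8 kW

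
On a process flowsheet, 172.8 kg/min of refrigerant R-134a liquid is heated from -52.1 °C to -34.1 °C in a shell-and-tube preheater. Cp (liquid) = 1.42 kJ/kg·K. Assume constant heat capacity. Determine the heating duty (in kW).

Q = ṁ·Cp·ΔT = 172.8 × 1.42 × (-34.1 − -52.1) = 4416.8 kJ/min
Converting: 4416.8 / 60 s = 73.613 kW

Q = 73.6 kW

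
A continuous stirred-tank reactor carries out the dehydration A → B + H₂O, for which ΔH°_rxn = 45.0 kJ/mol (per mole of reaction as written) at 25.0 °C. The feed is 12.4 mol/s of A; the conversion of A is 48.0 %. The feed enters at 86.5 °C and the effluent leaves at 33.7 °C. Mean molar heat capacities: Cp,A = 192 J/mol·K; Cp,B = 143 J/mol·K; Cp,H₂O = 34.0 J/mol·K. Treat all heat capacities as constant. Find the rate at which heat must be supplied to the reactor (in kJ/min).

Extent of reaction ξ = 0.480 × 12.4 = 5.952 mol/s
Reaction term: ξ·ΔH°_rxn = 5.952 × 45.0 = 267.84 kJ/s
Sensible, feed 86.5→25 °C: -146.42 kJ/s
Outlet flows (mol/s): A 6.448, B 5.952, H₂O 5.952
Sensible, products 25→33.7 °C: 19.936 kJ/s
Q = ΔH = 141.36 kJ/s = 141.36 kW
Heat supplied = 8481.4 kJ/min

Q_in = 8480 kJ/min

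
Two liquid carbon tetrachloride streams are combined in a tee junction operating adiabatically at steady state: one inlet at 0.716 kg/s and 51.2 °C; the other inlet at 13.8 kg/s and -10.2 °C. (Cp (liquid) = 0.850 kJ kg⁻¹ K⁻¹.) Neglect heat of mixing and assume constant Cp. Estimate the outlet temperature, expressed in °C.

No heat crosses the boundary, so H_out = H_in.
T_out = Σ ṁᵢCp,ᵢTᵢ / Σ ṁᵢCp,ᵢ
      = -88.486 / 12.339 = -7.1715 °C

T_out = -7.17 °C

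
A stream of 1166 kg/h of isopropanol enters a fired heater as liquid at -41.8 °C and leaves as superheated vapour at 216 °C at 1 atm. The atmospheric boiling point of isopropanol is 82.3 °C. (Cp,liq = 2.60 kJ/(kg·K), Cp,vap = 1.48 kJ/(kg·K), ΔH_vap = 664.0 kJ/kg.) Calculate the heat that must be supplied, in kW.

liquid -41.8→82.3 °C: 322.66 kJ/kg
vaporisation at 82.3 °C: 664 kJ/kg
vapour 82.3→216 °C: 197.88 kJ/kg
Δh = 322.66 + 664 + 197.88 = 1184.5 kJ/kg
Q = ṁ·Δh = 1166 kg/h × 1184.5 kJ/kg = 1.3812e+06 kJ/h
|Q| = 383.66 kW

Q = 384 kW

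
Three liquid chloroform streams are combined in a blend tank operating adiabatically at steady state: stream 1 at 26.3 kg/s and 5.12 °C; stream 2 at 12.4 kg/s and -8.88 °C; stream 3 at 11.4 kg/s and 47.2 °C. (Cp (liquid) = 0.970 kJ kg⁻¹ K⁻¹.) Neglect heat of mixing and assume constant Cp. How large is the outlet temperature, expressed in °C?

T_out = 11.2 °C

Energy balance with Q = 0: Σ ṁᵢCp,ᵢ(T_out − Tᵢ) = 0
Σ ṁᵢCp,ᵢTᵢ = 26.3×0.970×5.12 + 12.4×0.970×-8.88 + 11.4×0.970×47.2 = 545.75
Σ ṁᵢCp,ᵢ = 26.3×0.970 + 12.4×0.970 + 11.4×0.970 = 48.597
T_out = 545.75 / 48.597 = 11.23 °C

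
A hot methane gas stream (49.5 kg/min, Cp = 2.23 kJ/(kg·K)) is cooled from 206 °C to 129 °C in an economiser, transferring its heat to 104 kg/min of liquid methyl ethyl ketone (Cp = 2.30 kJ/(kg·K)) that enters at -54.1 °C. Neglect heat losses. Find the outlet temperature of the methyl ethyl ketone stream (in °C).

T_c,out = -18.6 °C

Heat released by hot stream: Q = 49.5 × 2.23 × (206 − 129) = 8499.6 kJ/min
Energy balance on cold side (adiabatic exchanger): Q = ṁ_c·Cp_c·(T_c,out − T_c,in)
T_c,out = -54.1 + 8499.6/(104 × 2.30) = -18.566 °C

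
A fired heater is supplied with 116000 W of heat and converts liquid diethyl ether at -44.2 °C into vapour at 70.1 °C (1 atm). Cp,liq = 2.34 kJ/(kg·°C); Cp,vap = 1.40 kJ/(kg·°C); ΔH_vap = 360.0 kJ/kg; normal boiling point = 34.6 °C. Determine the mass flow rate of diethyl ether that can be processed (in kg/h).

ṁ = 703 kg/h

Δh = 2.34×(34.6−-44.2) + 360.0 + 1.40×(70.1−34.6) = 594.09 kJ/kg
Q = 116000 W = 116 kJ/s = 417600 kJ/h
ṁ = Q/Δh = 417600 / 594.09 = 702.92 kg/h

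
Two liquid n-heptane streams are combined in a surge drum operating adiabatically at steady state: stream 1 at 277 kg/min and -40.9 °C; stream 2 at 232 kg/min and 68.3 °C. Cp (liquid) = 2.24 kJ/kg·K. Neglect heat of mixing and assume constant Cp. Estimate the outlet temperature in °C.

T_out = 8.87 °C

Adiabatic, steady state ⇒ Σ ṁᵢCp,ᵢ(T_out − Tᵢ) = 0
Σ ṁᵢCp,ᵢTᵢ = 277×2.24×-40.9 + 232×2.24×68.3 = 10117
Σ ṁᵢCp,ᵢ = 277×2.24 + 232×2.24 = 1140.2
T_out = 10117 / 1140.2 = 8.8729 °C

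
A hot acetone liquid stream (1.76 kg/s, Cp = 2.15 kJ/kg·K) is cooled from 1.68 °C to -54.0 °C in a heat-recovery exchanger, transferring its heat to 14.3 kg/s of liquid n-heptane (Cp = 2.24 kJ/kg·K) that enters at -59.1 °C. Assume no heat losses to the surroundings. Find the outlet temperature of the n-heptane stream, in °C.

Heat released by hot stream: Q = 1.76 × 2.15 × (1.68 − -54.0) = 210.69 kJ/s
Energy balance on cold side (adiabatic exchanger): Q = ṁ_c·Cp_c·(T_c,out − T_c,in)
T_c,out = -59.1 + 210.69/(14.3 × 2.24) = -52.522 °C

T_c,out = -52.5 °C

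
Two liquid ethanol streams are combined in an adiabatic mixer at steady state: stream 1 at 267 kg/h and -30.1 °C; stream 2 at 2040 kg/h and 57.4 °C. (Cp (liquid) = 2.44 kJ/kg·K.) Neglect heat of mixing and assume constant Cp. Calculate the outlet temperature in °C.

Adiabatic, steady state ⇒ Σ ṁᵢCp,ᵢ(T_out − Tᵢ) = 0
Σ ṁᵢCp,ᵢTᵢ = 267×2.44×-30.1 + 2040×2.44×57.4 = 266100
Σ ṁᵢCp,ᵢ = 267×2.44 + 2040×2.44 = 5629.1
T_out = 266100 / 5629.1 = 47.273 °C

T_out = 47.3 °C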